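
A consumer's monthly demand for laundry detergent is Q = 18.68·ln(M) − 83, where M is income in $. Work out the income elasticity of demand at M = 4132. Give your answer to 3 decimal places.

At M = 4132: Q = 72.539.
dQ/dM = 18.68/M = 0.00452081 at this income.
η = (dQ/dM)·(M/Q) = 0.00452081 × (4132/72.539) = 0.258.

0.258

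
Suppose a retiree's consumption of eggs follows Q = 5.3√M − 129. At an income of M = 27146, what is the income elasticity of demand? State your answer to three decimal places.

0.587

At M = 27146: Q = 744.230.
dQ/dM = 5.3/(2√M) = 0.016084 at this income.
η = (dQ/dM)·(M/Q) = 0.016084 × (27146/744.230) = 0.587.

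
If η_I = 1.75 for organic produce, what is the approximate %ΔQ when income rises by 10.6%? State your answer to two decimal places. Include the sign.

%ΔQ ≈ η × %ΔI = 1.75 × 10.6% = 18.55%.

18.55%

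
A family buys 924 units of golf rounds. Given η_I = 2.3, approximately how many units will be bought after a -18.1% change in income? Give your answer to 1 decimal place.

%ΔQ ≈ η × %ΔI = 2.3 × (-18.1%) = -41.63%.
New Q ≈ 924 × (1 − 0.4163) = 539.3.

539.3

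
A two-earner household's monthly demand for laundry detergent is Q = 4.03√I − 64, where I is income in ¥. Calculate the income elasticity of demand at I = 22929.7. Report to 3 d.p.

0.559

At I = 22929.7: Q = 546.245.
dQ/dI = 4.03/(2√I) = 0.0133069 at this income.
η = (dQ/dI)·(I/Q) = 0.0133069 × (22929.7/546.245) = 0.559.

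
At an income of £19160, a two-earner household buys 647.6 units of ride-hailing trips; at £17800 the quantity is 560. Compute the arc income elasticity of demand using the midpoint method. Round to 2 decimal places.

1.97

ΔQ = 560 − 647.6 = -87.6; midpoint Q̄ = (647.6 + 560)/2 = 603.8.
ΔI = 17800 − 19160 = -1360; midpoint Ī = (19160 + 17800)/2 = 18480.
η = (ΔQ/Q̄) ÷ (ΔI/Ī) = (-87.6/603.8) ÷ (-1360/18480) = 1.97.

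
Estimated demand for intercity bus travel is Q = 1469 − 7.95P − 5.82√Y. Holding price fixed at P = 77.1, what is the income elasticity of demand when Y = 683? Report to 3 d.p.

At P = 77.1, Y = 683: Q = 703.954.
Holding P constant, ∂Q/∂Y = -5.82/(2√Y) = -0.111348.
η_Y = (∂Q/∂Y)·(Y/Q) = -0.111348 × (683/703.954) = -0.108.

-0.108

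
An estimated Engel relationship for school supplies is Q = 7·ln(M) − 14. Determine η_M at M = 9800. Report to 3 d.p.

0.139

At M = 9800: Q = 50.331.
dQ/dM = 7/M = 0.000714286 at this income.
η = (dQ/dM)·(M/Q) = 0.000714286 × (9800/50.331) = 0.139.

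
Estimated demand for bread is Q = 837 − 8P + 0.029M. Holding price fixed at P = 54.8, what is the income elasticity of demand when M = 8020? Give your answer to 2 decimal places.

0.37

At P = 54.8, M = 8020: Q = 631.180.
Holding P constant, ∂Q/∂M = 0.029.
η_M = (∂Q/∂M)·(M/Q) = 0.029 × (8020/631.180) = 0.37.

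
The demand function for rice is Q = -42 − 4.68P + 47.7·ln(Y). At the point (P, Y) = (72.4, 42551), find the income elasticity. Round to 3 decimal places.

0.374

At P = 72.4, Y = 42551: Q = 127.576.
Holding P constant, ∂Q/∂Y = 47.7/Y = 0.00112101.
η_Y = (∂Q/∂Y)·(Y/Q) = 0.00112101 × (42551/127.576) = 0.374.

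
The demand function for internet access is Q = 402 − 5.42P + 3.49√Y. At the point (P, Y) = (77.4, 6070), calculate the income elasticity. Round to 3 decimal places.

At P = 77.4, Y = 6070: Q = 254.399.
Holding P constant, ∂Q/∂Y = 3.49/(2√Y) = 0.0223976.
η_Y = (∂Q/∂Y)·(Y/Q) = 0.0223976 × (6070/254.399) = 0.534.

0.534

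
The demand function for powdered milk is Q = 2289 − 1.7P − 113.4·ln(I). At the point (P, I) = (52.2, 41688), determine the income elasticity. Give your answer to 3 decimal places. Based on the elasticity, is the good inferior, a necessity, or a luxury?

At P = 52.2, I = 41688: Q = 993.914.
Holding P constant, ∂Q/∂I = -113.4/I = -0.00272021.
η_I = (∂Q/∂I)·(I/Q) = -0.00272021 × (41688/993.914) = -0.114.
Since η < 0, this is an inferior good.

-0.114 (inferior good)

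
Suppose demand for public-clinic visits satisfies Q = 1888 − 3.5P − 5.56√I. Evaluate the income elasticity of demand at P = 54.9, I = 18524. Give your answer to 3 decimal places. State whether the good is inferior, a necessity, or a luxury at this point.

At P = 54.9, I = 18524: Q = 939.118.
Holding P constant, ∂Q/∂I = -5.56/(2√I) = -0.0204257.
η_I = (∂Q/∂I)·(I/Q) = -0.0204257 × (18524/939.118) = -0.403.
Since η < 0, this is an inferior good.

-0.403 (inferior good)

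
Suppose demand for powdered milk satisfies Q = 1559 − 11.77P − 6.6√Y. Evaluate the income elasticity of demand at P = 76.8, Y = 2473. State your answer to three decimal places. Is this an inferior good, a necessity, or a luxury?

-0.502 (inferior good)

At P = 76.8, Y = 2473: Q = 326.851.
Holding P constant, ∂Q/∂Y = -6.6/(2√Y) = -0.0663593.
η_Y = (∂Q/∂Y)·(Y/Q) = -0.0663593 × (2473/326.851) = -0.502.
Since η < 0, this is an inferior good.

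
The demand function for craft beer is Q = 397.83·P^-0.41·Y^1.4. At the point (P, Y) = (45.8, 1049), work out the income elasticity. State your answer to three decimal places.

For a multiplicative demand Q = A·P^α·Y^β, the income elasticity is β everywhere.
Here β = 1.4, so η = 1.400.

1.400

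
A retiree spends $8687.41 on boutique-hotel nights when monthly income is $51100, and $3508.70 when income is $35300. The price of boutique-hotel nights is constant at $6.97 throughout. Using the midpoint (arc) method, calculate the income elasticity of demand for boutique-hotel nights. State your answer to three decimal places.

2.322

With a constant price, Q₁ = 8687.41/6.97 = 1246.400 and Q₂ = 3508.70/6.97 = 503.400 (equivalently, work directly with expenditure since P cancels).
Midpoint %ΔQ = (3508.70 − 8687.41)/6098.06 = -0.84924; midpoint %ΔI = (35300 − 51100)/43200 = -0.36574.
η = -0.84924 / -0.36574 = 2.322.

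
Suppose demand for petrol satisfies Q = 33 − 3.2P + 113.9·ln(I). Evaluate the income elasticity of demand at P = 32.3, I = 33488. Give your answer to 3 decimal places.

At P = 32.3, I = 33488: Q = 1116.358.
Holding P constant, ∂Q/∂I = 113.9/I = 0.00340122.
η_I = (∂Q/∂I)·(I/Q) = 0.00340122 × (33488/1116.358) = 0.102.

0.102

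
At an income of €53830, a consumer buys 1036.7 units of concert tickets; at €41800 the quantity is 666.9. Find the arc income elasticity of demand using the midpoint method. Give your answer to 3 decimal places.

1.726

ΔQ = 666.9 − 1036.7 = -369.8; midpoint Q̄ = (1036.7 + 666.9)/2 = 851.8.
ΔI = 41800 − 53830 = -12030; midpoint Ī = (53830 + 41800)/2 = 47815.
η = (ΔQ/Q̄) ÷ (ΔI/Ī) = (-369.8/851.8) ÷ (-12030/47815) = 1.726.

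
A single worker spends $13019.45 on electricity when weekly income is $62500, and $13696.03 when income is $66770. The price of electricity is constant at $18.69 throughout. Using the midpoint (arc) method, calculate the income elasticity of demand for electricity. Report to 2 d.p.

0.77

With a constant price, Q₁ = 13019.45/18.69 = 696.600 and Q₂ = 13696.03/18.69 = 732.800 (equivalently, work directly with expenditure since P cancels).
Midpoint %ΔQ = (13696.03 − 13019.45)/13357.74 = 0.05065; midpoint %ΔI = (66770 − 62500)/64635 = 0.06606.
η = 0.05065 / 0.06606 = 0.77.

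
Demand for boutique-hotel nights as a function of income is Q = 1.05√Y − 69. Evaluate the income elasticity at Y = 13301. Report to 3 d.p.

At Y = 13301: Q = 52.096.
dQ/dY = 1.05/(2√Y) = 0.00455216 at this income.
η = (dQ/dY)·(Y/Q) = 0.00455216 × (13301/52.096) = 1.162.

1.162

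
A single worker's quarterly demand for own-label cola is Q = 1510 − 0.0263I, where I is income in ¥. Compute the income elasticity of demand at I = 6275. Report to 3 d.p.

-0.123

At I = 6275: Q = 1344.968.
dQ/dI = −0.0263.
η = (dQ/dI)·(I/Q) = -0.0263 × (6275/1344.968) = -0.123.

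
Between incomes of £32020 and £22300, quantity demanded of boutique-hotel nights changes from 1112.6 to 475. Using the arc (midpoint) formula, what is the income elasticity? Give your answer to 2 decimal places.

2.24

ΔQ = 475 − 1112.6 = -637.6; midpoint Q̄ = (1112.6 + 475)/2 = 793.8.
ΔI = 22300 − 32020 = -9720; midpoint Ī = (32020 + 22300)/2 = 27160.
η = (ΔQ/Q̄) ÷ (ΔI/Ī) = (-637.6/793.8) ÷ (-9720/27160) = 2.24.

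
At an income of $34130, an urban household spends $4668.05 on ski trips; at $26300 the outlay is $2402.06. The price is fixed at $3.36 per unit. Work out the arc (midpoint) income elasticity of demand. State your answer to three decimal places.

With a constant price, Q₁ = 4668.05/3.36 = 1389.301 and Q₂ = 2402.06/3.36 = 714.899 (equivalently, work directly with expenditure since P cancels).
Midpoint %ΔQ = (2402.06 − 4668.05)/3535.06 = -0.64101; midpoint %ΔI = (26300 − 34130)/30215 = -0.25914.
η = -0.64101 / -0.25914 = 2.474.

2.474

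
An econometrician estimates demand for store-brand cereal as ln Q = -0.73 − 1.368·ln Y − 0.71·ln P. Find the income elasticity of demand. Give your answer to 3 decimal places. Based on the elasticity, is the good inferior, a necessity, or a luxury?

-1.368 (inferior good)

In a log-linear demand, the coefficient on ln Y is the income elasticity.
So η = -1.368.
η < 0 ⇒ inferior good.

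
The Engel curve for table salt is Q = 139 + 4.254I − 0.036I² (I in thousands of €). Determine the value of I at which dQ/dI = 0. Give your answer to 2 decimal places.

dQ/dI = 4.254 − 0.072I.
The good is inferior where dQ/dI < 0. Setting dQ/dI = 0 gives I = 4.254 / 0.072 = 59.08.

59.08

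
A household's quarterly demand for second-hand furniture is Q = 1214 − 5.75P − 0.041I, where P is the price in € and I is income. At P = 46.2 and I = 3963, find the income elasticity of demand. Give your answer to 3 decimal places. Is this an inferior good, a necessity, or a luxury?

At P = 46.2, I = 3963: Q = 785.867.
Holding P constant, ∂Q/∂I = −0.041.
η_I = (∂Q/∂I)·(I/Q) = -0.041 × (3963/785.867) = -0.207.
Since η < 0, this is an inferior good.

-0.207 (inferior good)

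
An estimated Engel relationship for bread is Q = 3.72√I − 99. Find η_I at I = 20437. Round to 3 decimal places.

0.614

At I = 20437: Q = 432.804.
dQ/dI = 3.72/(2√I) = 0.0130108 at this income.
η = (dQ/dI)·(I/Q) = 0.0130108 × (20437/432.804) = 0.614.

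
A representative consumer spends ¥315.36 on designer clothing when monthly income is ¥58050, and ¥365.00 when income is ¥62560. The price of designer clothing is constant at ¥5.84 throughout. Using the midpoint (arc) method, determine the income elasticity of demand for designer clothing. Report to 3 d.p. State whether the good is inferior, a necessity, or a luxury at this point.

With a constant price, Q₁ = 315.36/5.84 = 54.000 and Q₂ = 365.00/5.84 = 62.500 (equivalently, work directly with expenditure since P cancels).
Midpoint %ΔQ = (365.00 − 315.36)/340.18 = 0.14592; midpoint %ΔI = (62560 − 58050)/60305 = 0.07479.
η = 0.14592 / 0.07479 = 1.951.
η > 1 ⇒ luxury.

1.951 (luxury)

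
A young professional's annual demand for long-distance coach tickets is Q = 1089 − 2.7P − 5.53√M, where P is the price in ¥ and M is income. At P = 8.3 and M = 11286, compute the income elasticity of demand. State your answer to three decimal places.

-0.613

At P = 8.3, M = 11286: Q = 479.107.
Holding P constant, ∂Q/∂M = -5.53/(2√M) = -0.0260271.
η_M = (∂Q/∂M)·(M/Q) = -0.0260271 × (11286/479.107) = -0.613.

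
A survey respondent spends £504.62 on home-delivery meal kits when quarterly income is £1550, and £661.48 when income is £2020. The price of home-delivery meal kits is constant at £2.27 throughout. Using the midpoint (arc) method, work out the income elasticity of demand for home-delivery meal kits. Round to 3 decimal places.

1.022

With a constant price, Q₁ = 504.62/2.27 = 222.300 and Q₂ = 661.48/2.27 = 291.401 (equivalently, work directly with expenditure since P cancels).
Midpoint %ΔQ = (661.48 − 504.62)/583.05 = 0.26903; midpoint %ΔI = (2020 − 1550)/1785 = 0.26331.
η = 0.26903 / 0.26331 = 1.022.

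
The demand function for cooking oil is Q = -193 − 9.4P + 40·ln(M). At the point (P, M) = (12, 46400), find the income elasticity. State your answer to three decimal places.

0.323

At P = 12, M = 46400: Q = 124.002.
Holding P constant, ∂Q/∂M = 40/M = 0.000862069.
η_M = (∂Q/∂M)·(M/Q) = 0.000862069 × (46400/124.002) = 0.323.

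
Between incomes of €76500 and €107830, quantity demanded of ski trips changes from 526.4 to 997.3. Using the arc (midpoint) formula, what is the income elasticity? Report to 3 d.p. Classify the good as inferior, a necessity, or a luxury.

ΔQ = 997.3 − 526.4 = 470.9; midpoint Q̄ = (526.4 + 997.3)/2 = 761.85.
ΔI = 107830 − 76500 = 31330; midpoint Ī = (76500 + 107830)/2 = 92165.
η = (ΔQ/Q̄) ÷ (ΔI/Ī) = (470.9/761.85) ÷ (31330/92165) = 1.818.
η > 1 ⇒ luxury.

1.818 (luxury)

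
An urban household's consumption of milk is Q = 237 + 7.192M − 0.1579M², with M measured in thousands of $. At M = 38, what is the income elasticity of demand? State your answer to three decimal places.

-0.647

At M = 38: Q = 282.2884.
dQ/dM = 7.192 − 0.3158M = -4.80840.
η = (dQ/dM)·(M/Q) = -4.80840 × (38/282.2884) = -0.647.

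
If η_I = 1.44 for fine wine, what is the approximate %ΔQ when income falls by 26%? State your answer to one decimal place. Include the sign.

%ΔQ ≈ η × %ΔI = 1.44 × (-26%) = -37.4%.

-37.4%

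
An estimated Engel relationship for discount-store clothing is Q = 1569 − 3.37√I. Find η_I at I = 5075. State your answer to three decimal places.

-0.090

At I = 5075: Q = 1328.924.
dQ/dI = -3.37/(2√I) = -0.0236528 at this income.
η = (dQ/dI)·(I/Q) = -0.0236528 × (5075/1328.924) = -0.090.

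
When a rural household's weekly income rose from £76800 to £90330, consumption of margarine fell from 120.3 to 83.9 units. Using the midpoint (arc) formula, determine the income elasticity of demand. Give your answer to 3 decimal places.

ΔQ = 83.9 − 120.3 = -36.4; midpoint Q̄ = (120.3 + 83.9)/2 = 102.1.
ΔI = 90330 − 76800 = 13530; midpoint Ī = (76800 + 90330)/2 = 83565.
η = (ΔQ/Q̄) ÷ (ΔI/Ī) = (-36.4/102.1) ÷ (13530/83565) = -2.202.

-2.202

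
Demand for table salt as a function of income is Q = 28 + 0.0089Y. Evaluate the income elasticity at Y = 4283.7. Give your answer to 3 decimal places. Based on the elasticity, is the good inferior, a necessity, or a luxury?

0.577 (necessity)

At Y = 4283.7: Q = 66.125.
dQ/dY = 0.0089.
η = (dQ/dY)·(Y/Q) = 0.0089 × (4283.7/66.125) = 0.577.
Since 0 < η < 1, the good is a necessity.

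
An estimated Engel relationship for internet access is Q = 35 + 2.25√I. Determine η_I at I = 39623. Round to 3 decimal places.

At I = 39623: Q = 482.874.
dQ/dI = 2.25/(2√I) = 0.0056517 at this income.
η = (dQ/dI)·(I/Q) = 0.0056517 × (39623/482.874) = 0.464.

0.464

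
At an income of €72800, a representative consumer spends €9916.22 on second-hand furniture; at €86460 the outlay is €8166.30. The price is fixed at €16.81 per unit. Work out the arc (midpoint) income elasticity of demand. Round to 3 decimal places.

With a constant price, Q₁ = 9916.22/16.81 = 589.900 and Q₂ = 8166.30/16.81 = 485.800 (equivalently, work directly with expenditure since P cancels).
Midpoint %ΔQ = (8166.30 − 9916.22)/9041.26 = -0.19355; midpoint %ΔI = (86460 − 72800)/79630 = 0.17154.
η = -0.19355 / 0.17154 = -1.128.

-1.128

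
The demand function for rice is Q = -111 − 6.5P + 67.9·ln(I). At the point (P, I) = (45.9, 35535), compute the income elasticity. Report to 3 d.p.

0.225

At P = 45.9, I = 35535: Q = 302.125.
Holding P constant, ∂Q/∂I = 67.9/I = 0.00191079.
η_I = (∂Q/∂I)·(I/Q) = 0.00191079 × (35535/302.125) = 0.225.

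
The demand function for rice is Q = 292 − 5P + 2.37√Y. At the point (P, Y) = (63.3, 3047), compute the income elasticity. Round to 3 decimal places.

0.615

At P = 63.3, Y = 3047: Q = 106.323.
Holding P constant, ∂Q/∂Y = 2.37/(2√Y) = 0.0214675.
η_Y = (∂Q/∂Y)·(Y/Q) = 0.0214675 × (3047/106.323) = 0.615.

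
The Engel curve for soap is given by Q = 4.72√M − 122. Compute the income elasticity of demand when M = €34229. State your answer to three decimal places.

At M = 34229: Q = 751.251.
dQ/dM = 4.72/(2√M) = 0.012756 at this income.
η = (dQ/dM)·(M/Q) = 0.012756 × (34229/751.251) = 0.581.

0.581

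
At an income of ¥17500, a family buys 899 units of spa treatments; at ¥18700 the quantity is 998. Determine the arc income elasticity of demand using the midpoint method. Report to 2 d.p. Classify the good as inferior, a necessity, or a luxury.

1.57 (luxury)

ΔQ = 998 − 899 = 99; midpoint Q̄ = (899 + 998)/2 = 948.5.
ΔI = 18700 − 17500 = 1200; midpoint Ī = (17500 + 18700)/2 = 18100.
η = (ΔQ/Q̄) ÷ (ΔI/Ī) = (99/948.5) ÷ (1200/18100) = 1.57.
η > 1 ⇒ luxury.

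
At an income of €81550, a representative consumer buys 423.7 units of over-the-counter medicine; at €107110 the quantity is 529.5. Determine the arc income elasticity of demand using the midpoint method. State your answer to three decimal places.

0.819

ΔQ = 529.5 − 423.7 = 105.8; midpoint Q̄ = (423.7 + 529.5)/2 = 476.6.
ΔI = 107110 − 81550 = 25560; midpoint Ī = (81550 + 107110)/2 = 94330.
η = (ΔQ/Q̄) ÷ (ΔI/Ī) = (105.8/476.6) ÷ (25560/94330) = 0.819.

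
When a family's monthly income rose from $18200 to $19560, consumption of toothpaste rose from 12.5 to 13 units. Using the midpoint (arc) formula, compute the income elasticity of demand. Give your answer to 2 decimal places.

0.54

ΔQ = 13 − 12.5 = 0.5; midpoint Q̄ = (12.5 + 13)/2 = 12.75.
ΔI = 19560 − 18200 = 1360; midpoint Ī = (18200 + 19560)/2 = 18880.
η = (ΔQ/Q̄) ÷ (ΔI/Ī) = (0.5/12.75) ÷ (1360/18880) = 0.54.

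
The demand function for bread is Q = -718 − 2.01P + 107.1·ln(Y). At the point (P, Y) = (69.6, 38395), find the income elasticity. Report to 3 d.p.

0.393

At P = 69.6, Y = 38395: Q = 272.618.
Holding P constant, ∂Q/∂Y = 107.1/Y = 0.00278943.
η_Y = (∂Q/∂Y)·(Y/Q) = 0.00278943 × (38395/272.618) = 0.393.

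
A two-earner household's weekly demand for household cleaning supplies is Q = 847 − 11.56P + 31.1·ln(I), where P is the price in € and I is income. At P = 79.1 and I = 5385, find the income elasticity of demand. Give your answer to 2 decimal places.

0.16

At P = 79.1, I = 5385: Q = 199.796.
Holding P constant, ∂Q/∂I = 31.1/I = 0.0057753.
η_I = (∂Q/∂I)·(I/Q) = 0.0057753 × (5385/199.796) = 0.16.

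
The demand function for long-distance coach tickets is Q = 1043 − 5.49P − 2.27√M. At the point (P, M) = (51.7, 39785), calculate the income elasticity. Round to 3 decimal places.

At P = 51.7, M = 39785: Q = 306.389.
Holding P constant, ∂Q/∂M = -2.27/(2√M) = -0.00569031.
η_M = (∂Q/∂M)·(M/Q) = -0.00569031 × (39785/306.389) = -0.739.

-0.739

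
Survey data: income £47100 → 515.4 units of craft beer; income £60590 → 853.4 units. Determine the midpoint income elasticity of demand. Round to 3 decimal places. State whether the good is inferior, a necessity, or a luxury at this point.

ΔQ = 853.4 − 515.4 = 338; midpoint Q̄ = (515.4 + 853.4)/2 = 684.4.
ΔI = 60590 − 47100 = 13490; midpoint Ī = (47100 + 60590)/2 = 53845.
η = (ΔQ/Q̄) ÷ (ΔI/Ī) = (338/684.4) ÷ (13490/53845) = 1.971.
η > 1 ⇒ luxury.

1.971 (luxury)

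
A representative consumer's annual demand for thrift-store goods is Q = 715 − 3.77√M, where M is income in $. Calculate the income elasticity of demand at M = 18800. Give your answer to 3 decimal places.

-1.305

At M = 18800: Q = 198.084.
dQ/dM = -3.77/(2√M) = -0.0137478 at this income.
η = (dQ/dM)·(M/Q) = -0.0137478 × (18800/198.084) = -1.305.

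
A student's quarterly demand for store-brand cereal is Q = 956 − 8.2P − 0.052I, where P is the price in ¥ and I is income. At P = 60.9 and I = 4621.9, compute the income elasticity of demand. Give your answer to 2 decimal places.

At P = 60.9, I = 4621.9: Q = 216.281.
Holding P constant, ∂Q/∂I = −0.052.
η_I = (∂Q/∂I)·(I/Q) = -0.052 × (4621.9/216.281) = -1.11.

-1.11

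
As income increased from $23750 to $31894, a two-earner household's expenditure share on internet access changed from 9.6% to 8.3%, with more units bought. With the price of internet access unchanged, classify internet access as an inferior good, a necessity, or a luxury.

Quantity rises but the budget share falls as income rises, so 0 < η < 1.

necessity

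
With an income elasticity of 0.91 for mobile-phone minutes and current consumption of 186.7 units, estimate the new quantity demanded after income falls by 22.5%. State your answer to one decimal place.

148.5

%ΔQ ≈ η × %ΔI = 0.91 × (-22.5%) = -20.475%.
New Q ≈ 186.7 × (1 − 0.20475) = 148.5.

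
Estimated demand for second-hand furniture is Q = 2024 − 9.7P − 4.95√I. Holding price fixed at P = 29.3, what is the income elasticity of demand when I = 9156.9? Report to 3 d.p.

At P = 29.3, I = 9156.9: Q = 1266.116.
Holding P constant, ∂Q/∂I = -4.95/(2√I) = -0.0258643.
η_I = (∂Q/∂I)·(I/Q) = -0.0258643 × (9156.9/1266.116) = -0.187.

-0.187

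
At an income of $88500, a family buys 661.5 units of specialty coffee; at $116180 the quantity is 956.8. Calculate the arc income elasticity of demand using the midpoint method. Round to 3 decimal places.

1.349

ΔQ = 956.8 − 661.5 = 295.3; midpoint Q̄ = (661.5 + 956.8)/2 = 809.15.
ΔI = 116180 − 88500 = 27680; midpoint Ī = (88500 + 116180)/2 = 102340.
η = (ΔQ/Q̄) ÷ (ΔI/Ī) = (295.3/809.15) ÷ (27680/102340) = 1.349.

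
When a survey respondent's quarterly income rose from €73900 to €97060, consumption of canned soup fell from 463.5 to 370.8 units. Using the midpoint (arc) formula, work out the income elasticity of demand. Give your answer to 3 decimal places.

-0.820

ΔQ = 370.8 − 463.5 = -92.7; midpoint Q̄ = (463.5 + 370.8)/2 = 417.15.
ΔI = 97060 − 73900 = 23160; midpoint Ī = (73900 + 97060)/2 = 85480.
η = (ΔQ/Q̄) ÷ (ΔI/Ī) = (-92.7/417.15) ÷ (23160/85480) = -0.820.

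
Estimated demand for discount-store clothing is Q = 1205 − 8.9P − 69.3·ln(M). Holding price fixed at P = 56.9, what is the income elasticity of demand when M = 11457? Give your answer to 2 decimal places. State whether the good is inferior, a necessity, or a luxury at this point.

At P = 56.9, M = 11457: Q = 50.888.
Holding P constant, ∂Q/∂M = -69.3/M = -0.0060487.
η_M = (∂Q/∂M)·(M/Q) = -0.0060487 × (11457/50.888) = -1.36.
Since η < 0, this is an inferior good.

-1.36 (inferior good)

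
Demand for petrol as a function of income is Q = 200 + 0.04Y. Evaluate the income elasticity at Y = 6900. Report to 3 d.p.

At Y = 6900: Q = 476.000.
dQ/dY = 0.04.
η = (dQ/dY)·(Y/Q) = 0.04 × (6900/476.000) = 0.580.

0.580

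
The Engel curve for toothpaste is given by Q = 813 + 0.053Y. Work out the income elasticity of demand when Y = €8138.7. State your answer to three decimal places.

0.347

At Y = 8138.7: Q = 1244.351.
dQ/dY = 0.053.
η = (dQ/dY)·(Y/Q) = 0.053 × (8138.7/1244.351) = 0.347.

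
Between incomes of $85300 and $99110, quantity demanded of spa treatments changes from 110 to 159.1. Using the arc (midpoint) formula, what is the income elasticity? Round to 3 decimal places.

ΔQ = 159.1 − 110 = 49.1; midpoint Q̄ = (110 + 159.1)/2 = 134.55.
ΔI = 99110 − 85300 = 13810; midpoint Ī = (85300 + 99110)/2 = 92205.
η = (ΔQ/Q̄) ÷ (ΔI/Ī) = (49.1/134.55) ÷ (13810/92205) = 2.436.

2.436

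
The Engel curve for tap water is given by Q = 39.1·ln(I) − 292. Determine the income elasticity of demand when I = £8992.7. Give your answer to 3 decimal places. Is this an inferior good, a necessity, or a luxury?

0.611 (necessity)

At I = 8992.7: Q = 63.973.
dQ/dI = 39.1/I = 0.00434797 at this income.
η = (dQ/dI)·(I/Q) = 0.00434797 × (8992.7/63.973) = 0.611.
Since 0 < η < 1, the good is a necessity.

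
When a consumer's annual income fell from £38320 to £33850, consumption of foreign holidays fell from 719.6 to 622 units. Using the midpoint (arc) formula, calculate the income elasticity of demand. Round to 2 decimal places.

ΔQ = 622 − 719.6 = -97.6; midpoint Q̄ = (719.6 + 622)/2 = 670.8.
ΔI = 33850 − 38320 = -4470; midpoint Ī = (38320 + 33850)/2 = 36085.
η = (ΔQ/Q̄) ÷ (ΔI/Ī) = (-97.6/670.8) ÷ (-4470/36085) = 1.17.

1.17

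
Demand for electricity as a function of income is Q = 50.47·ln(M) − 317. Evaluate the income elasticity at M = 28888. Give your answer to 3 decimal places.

0.251

At M = 28888: Q = 201.387.
dQ/dM = 50.47/M = 0.00174709 at this income.
η = (dQ/dM)·(M/Q) = 0.00174709 × (28888/201.387) = 0.251.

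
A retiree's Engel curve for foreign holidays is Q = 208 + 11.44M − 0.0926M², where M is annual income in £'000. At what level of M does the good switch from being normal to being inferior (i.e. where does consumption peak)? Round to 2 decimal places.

61.77

dQ/dM = 11.44 − 0.1852M.
The good is inferior where dQ/dM < 0. Setting dQ/dM = 0 gives M = 11.44 / 0.1852 = 61.77.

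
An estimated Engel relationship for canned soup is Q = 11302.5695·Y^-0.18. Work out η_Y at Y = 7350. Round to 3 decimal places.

-0.180

For Q = A·Y^β the income elasticity is constant and equal to β.
Here β = -0.18, so η = -0.180.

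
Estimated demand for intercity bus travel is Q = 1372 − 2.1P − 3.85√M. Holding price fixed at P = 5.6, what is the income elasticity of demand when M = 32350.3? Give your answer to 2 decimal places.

-0.52

At P = 5.6, M = 32350.3: Q = 667.772.
Holding P constant, ∂Q/∂M = -3.85/(2√M) = -0.0107027.
η_M = (∂Q/∂M)·(M/Q) = -0.0107027 × (32350.3/667.772) = -0.52.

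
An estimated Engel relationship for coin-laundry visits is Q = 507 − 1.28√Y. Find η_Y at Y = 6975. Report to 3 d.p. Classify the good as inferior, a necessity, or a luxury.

-0.134 (inferior good)

At Y = 6975: Q = 400.099.
dQ/dY = -1.28/(2√Y) = -0.00766316 at this income.
η = (dQ/dY)·(Y/Q) = -0.00766316 × (6975/400.099) = -0.134.
Since η < 0, the good is an inferior good.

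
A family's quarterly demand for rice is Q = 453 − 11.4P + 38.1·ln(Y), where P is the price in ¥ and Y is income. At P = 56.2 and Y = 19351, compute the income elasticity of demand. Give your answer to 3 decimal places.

0.202

At P = 56.2, Y = 19351: Q = 188.386.
Holding P constant, ∂Q/∂Y = 38.1/Y = 0.00196889.
η_Y = (∂Q/∂Y)·(Y/Q) = 0.00196889 × (19351/188.386) = 0.202.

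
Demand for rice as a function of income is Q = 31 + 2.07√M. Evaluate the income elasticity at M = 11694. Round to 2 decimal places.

At M = 11694: Q = 254.847.
dQ/dM = 2.07/(2√M) = 0.00957103 at this income.
η = (dQ/dM)·(M/Q) = 0.00957103 × (11694/254.847) = 0.44.

0.44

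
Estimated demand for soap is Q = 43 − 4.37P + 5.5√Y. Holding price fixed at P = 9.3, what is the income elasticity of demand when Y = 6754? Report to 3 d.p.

0.497

At P = 9.3, Y = 6754: Q = 454.364.
Holding P constant, ∂Q/∂Y = 5.5/(2√Y) = 0.033462.
η_Y = (∂Q/∂Y)·(Y/Q) = 0.033462 × (6754/454.364) = 0.497.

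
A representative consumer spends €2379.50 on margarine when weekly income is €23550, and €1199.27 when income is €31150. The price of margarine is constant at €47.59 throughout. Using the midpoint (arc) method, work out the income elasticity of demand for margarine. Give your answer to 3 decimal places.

-2.374

With a constant price, Q₁ = 2379.50/47.59 = 50.000 and Q₂ = 1199.27/47.59 = 25.200 (equivalently, work directly with expenditure since P cancels).
Midpoint %ΔQ = (1199.27 − 2379.50)/1789.39 = -0.65957; midpoint %ΔI = (31150 − 23550)/27350 = 0.27788.
η = -0.65957 / 0.27788 = -2.374.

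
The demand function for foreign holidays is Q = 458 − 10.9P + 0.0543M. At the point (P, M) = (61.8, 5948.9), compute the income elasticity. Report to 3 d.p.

At P = 61.8, M = 5948.9: Q = 107.405.
Holding P constant, ∂Q/∂M = 0.0543.
η_M = (∂Q/∂M)·(M/Q) = 0.0543 × (5948.9/107.405) = 3.008.

3.008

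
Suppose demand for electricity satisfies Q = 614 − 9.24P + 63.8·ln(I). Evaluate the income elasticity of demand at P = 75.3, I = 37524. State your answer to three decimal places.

At P = 75.3, I = 37524: Q = 590.217.
Holding P constant, ∂Q/∂I = 63.8/I = 0.00170025.
η_I = (∂Q/∂I)·(I/Q) = 0.00170025 × (37524/590.217) = 0.108.

0.108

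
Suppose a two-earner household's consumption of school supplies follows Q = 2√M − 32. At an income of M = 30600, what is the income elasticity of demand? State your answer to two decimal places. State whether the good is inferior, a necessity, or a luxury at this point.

At M = 30600: Q = 317.857.
dQ/dM = 2/(2√M) = 0.00571662 at this income.
η = (dQ/dM)·(M/Q) = 0.00571662 × (30600/317.857) = 0.55.
Since 0 < η < 1, the good is a necessity.

0.55 (necessity)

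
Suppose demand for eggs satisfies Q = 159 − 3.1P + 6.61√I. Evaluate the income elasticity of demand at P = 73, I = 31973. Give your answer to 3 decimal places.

0.530

At P = 73, I = 31973: Q = 1114.634.
Holding P constant, ∂Q/∂I = 6.61/(2√I) = 0.0184833.
η_I = (∂Q/∂I)·(I/Q) = 0.0184833 × (31973/1114.634) = 0.530.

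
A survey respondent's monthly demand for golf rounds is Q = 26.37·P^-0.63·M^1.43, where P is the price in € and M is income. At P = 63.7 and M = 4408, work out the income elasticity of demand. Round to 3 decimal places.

1.430

For a multiplicative demand Q = A·P^α·M^β, the income elasticity is β everywhere.
Here β = 1.43, so η = 1.430.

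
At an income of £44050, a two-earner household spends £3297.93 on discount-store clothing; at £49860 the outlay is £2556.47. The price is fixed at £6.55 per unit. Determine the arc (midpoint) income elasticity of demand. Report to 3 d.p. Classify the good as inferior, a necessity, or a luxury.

With a constant price, Q₁ = 3297.93/6.55 = 503.501 and Q₂ = 2556.47/6.55 = 390.301 (equivalently, work directly with expenditure since P cancels).
Midpoint %ΔQ = (2556.47 − 3297.93)/2927.20 = -0.25330; midpoint %ΔI = (49860 − 44050)/46955 = 0.12374.
η = -0.25330 / 0.12374 = -2.047.
η < 0 ⇒ inferior good.

-2.047 (inferior good)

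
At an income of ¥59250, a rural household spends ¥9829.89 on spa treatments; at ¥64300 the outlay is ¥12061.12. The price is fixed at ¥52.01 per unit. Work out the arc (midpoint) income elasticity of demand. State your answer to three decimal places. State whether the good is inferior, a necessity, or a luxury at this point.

2.494 (luxury)

With a constant price, Q₁ = 9829.89/52.01 = 189.000 and Q₂ = 12061.12/52.01 = 231.900 (equivalently, work directly with expenditure since P cancels).
Midpoint %ΔQ = (12061.12 − 9829.89)/10945.51 = 0.20385; midpoint %ΔI = (64300 − 59250)/61775 = 0.08175.
η = 0.20385 / 0.08175 = 2.494.
η > 1 ⇒ luxury.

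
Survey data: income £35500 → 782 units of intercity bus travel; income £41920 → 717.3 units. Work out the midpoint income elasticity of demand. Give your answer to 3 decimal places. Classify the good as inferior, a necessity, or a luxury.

ΔQ = 717.3 − 782 = -64.7; midpoint Q̄ = (782 + 717.3)/2 = 749.65.
ΔI = 41920 − 35500 = 6420; midpoint Ī = (35500 + 41920)/2 = 38710.
η = (ΔQ/Q̄) ÷ (ΔI/Ī) = (-64.7/749.65) ÷ (6420/38710) = -0.520.
η < 0 ⇒ inferior good.

-0.520 (inferior good)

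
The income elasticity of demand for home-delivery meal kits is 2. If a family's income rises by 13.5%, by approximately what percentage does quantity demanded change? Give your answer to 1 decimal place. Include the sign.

%ΔQ ≈ η × %ΔI = 2 × 13.5% = 27.0%.

27.0%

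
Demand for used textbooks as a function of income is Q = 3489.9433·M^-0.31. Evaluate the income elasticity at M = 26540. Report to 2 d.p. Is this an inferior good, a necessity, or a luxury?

-0.31 (inferior good)

For Q = A·M^β the income elasticity is constant and equal to β.
Here β = -0.31, so η = -0.31.
Since η < 0, the good is an inferior good.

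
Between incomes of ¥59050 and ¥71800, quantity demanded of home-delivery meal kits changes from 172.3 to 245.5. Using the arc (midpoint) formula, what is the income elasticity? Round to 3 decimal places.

ΔQ = 245.5 − 172.3 = 73.2; midpoint Q̄ = (172.3 + 245.5)/2 = 208.9.
ΔI = 71800 − 59050 = 12750; midpoint Ī = (59050 + 71800)/2 = 65425.
η = (ΔQ/Q̄) ÷ (ΔI/Ī) = (73.2/208.9) ÷ (12750/65425) = 1.798.

1.798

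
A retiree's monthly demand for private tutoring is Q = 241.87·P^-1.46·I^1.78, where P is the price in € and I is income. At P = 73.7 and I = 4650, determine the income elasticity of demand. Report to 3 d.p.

1.780

For a multiplicative demand Q = A·P^α·I^β, the income elasticity is β everywhere.
Here β = 1.78, so η = 1.780.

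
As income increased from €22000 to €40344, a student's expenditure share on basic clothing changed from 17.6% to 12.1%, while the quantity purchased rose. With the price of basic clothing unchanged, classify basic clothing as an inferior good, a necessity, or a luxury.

necessity

Quantity rises but the budget share falls as income rises, so 0 < η < 1.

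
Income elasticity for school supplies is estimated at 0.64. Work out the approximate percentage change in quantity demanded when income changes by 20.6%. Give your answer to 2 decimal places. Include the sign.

%ΔQ ≈ η × %ΔI = 0.64 × 20.6% = 13.18%.

13.18%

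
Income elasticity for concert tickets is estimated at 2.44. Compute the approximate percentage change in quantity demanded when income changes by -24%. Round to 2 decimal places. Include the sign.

-58.56%

%ΔQ ≈ η × %ΔI = 2.44 × (-24%) = -58.56%.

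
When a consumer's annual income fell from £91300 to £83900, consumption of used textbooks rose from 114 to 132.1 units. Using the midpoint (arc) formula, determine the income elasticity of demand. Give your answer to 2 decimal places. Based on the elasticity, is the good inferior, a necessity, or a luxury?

ΔQ = 132.1 − 114 = 18.1; midpoint Q̄ = (114 + 132.1)/2 = 123.05.
ΔI = 83900 − 91300 = -7400; midpoint Ī = (91300 + 83900)/2 = 87600.
η = (ΔQ/Q̄) ÷ (ΔI/Ī) = (18.1/123.05) ÷ (-7400/87600) = -1.74.
η < 0 ⇒ inferior good.

-1.74 (inferior good)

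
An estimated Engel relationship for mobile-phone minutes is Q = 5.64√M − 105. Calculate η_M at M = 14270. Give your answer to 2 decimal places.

0.59

At M = 14270: Q = 568.738.
dQ/dM = 5.64/(2√M) = 0.0236068 at this income.
η = (dQ/dM)·(M/Q) = 0.0236068 × (14270/568.738) = 0.59.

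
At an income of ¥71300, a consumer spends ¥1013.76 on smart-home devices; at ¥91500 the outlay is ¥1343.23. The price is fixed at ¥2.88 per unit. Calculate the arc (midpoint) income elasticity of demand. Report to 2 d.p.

1.13

With a constant price, Q₁ = 1013.76/2.88 = 352.000 and Q₂ = 1343.23/2.88 = 466.399 (equivalently, work directly with expenditure since P cancels).
Midpoint %ΔQ = (1343.23 − 1013.76)/1178.49 = 0.27957; midpoint %ΔI = (91500 − 71300)/81400 = 0.24816.
η = 0.27957 / 0.24816 = 1.13.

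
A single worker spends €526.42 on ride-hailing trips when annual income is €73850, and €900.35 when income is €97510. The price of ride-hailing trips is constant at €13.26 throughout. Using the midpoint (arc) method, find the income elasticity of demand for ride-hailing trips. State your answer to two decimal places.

With a constant price, Q₁ = 526.42/13.26 = 39.700 and Q₂ = 900.35/13.26 = 67.900 (equivalently, work directly with expenditure since P cancels).
Midpoint %ΔQ = (900.35 − 526.42)/713.39 = 0.52416; midpoint %ΔI = (97510 − 73850)/85680 = 0.27614.
η = 0.52416 / 0.27614 = 1.90.

1.90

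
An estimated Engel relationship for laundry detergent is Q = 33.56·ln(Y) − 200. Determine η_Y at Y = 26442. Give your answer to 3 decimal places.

At Y = 26442: Q = 141.732.
dQ/dY = 33.56/Y = 0.00126919 at this income.
η = (dQ/dY)·(Y/Q) = 0.00126919 × (26442/141.732) = 0.237.

0.237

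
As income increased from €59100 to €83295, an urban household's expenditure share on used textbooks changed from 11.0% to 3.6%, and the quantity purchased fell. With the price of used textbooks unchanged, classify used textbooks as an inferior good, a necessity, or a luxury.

inferior good

Quantity demanded falls as income rises, so η < 0.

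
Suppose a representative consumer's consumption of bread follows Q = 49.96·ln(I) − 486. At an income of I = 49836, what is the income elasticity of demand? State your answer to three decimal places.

0.919

At I = 49836: Q = 54.392.
dQ/dI = 49.96/I = 0.00100249 at this income.
η = (dQ/dI)·(I/Q) = 0.00100249 × (49836/54.392) = 0.919.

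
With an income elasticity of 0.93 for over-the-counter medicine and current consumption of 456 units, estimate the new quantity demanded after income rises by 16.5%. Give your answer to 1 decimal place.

526.0

%ΔQ ≈ η × %ΔI = 0.93 × 16.5% = 15.345%.
New Q ≈ 456 × (1 + 0.15345) = 526.0.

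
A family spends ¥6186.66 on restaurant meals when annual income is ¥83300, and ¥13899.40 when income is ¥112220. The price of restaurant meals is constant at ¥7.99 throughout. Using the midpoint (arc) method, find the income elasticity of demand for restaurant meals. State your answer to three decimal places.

2.596

With a constant price, Q₁ = 6186.66/7.99 = 774.300 and Q₂ = 13899.40/7.99 = 1739.599 (equivalently, work directly with expenditure since P cancels).
Midpoint %ΔQ = (13899.40 − 6186.66)/10043.03 = 0.76797; midpoint %ΔI = (112220 − 83300)/97760 = 0.29583.
η = 0.76797 / 0.29583 = 2.596.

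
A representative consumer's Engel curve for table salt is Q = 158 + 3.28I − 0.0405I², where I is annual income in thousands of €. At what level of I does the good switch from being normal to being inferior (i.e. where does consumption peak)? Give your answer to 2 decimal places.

dQ/dI = 3.28 − 0.081I.
The good is inferior where dQ/dI < 0. Setting dQ/dI = 0 gives I = 3.28 / 0.081 = 40.49.

40.49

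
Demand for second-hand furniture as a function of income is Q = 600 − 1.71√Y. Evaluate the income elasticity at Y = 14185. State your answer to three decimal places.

-0.257

At Y = 14185: Q = 396.338.
dQ/dY = -1.71/(2√Y) = -0.00717879 at this income.
η = (dQ/dY)·(Y/Q) = -0.00717879 × (14185/396.338) = -0.257.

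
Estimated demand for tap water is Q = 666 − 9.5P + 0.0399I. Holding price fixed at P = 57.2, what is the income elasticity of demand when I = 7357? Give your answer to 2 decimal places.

At P = 57.2, I = 7357: Q = 416.144.
Holding P constant, ∂Q/∂I = 0.0399.
η_I = (∂Q/∂I)·(I/Q) = 0.0399 × (7357/416.144) = 0.71.

0.71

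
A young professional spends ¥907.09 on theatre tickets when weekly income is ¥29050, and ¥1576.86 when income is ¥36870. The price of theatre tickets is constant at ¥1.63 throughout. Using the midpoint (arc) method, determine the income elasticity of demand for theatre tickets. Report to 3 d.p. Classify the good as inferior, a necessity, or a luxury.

With a constant price, Q₁ = 907.09/1.63 = 556.497 and Q₂ = 1576.86/1.63 = 967.399 (equivalently, work directly with expenditure since P cancels).
Midpoint %ΔQ = (1576.86 − 907.09)/1241.97 = 0.53928; midpoint %ΔI = (36870 − 29050)/32960 = 0.23726.
η = 0.53928 / 0.23726 = 2.273.
η > 1 ⇒ luxury.

2.273 (luxury)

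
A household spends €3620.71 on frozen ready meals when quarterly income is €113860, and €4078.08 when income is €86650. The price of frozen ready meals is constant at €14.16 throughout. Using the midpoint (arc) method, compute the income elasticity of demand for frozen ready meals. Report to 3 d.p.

-0.438

With a constant price, Q₁ = 3620.71/14.16 = 255.700 and Q₂ = 4078.08/14.16 = 288.000 (equivalently, work directly with expenditure since P cancels).
Midpoint %ΔQ = (4078.08 − 3620.71)/3849.40 = 0.11882; midpoint %ΔI = (86650 − 113860)/100255 = -0.27141.
η = 0.11882 / -0.27141 = -0.438.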